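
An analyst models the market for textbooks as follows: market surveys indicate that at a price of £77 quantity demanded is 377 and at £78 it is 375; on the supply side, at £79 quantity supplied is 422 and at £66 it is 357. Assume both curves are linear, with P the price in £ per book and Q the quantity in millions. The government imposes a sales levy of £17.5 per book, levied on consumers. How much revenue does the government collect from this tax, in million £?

Tax revenue = £6335 million.

Demand slope: (375 − 377)/(78 − 77) = -2, so Qd = 531 − 2P.
Supply slope: (357 − 422)/(66 − 79) = 5, so Qs = 5P + 27.
Without the tax, 531 − 2P = 5P + 27 gives 7P = 504, so P* = £72 and Q* = 387.
With the tax collected from consumers, demand (in seller-price terms) shifts: Qd = 531 − 2(P + 17.5).
Solving gives Q = 362 with consumers paying £84.5 and producers receiving £67 (the £17.5 wedge).
Revenue = t · Q = 17.5 · 362 = £6335.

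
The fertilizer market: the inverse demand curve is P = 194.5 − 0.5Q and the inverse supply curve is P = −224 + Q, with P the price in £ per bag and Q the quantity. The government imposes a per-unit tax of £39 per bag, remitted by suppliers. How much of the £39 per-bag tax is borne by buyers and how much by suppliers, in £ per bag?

Rewrite in direct form: Qd = 389 − 2P and Qs = P + 224.
Before the tax: set 389 − 2P = P + 224 → P* = £55, Q* = 279.
With the tax collected from suppliers, supply shifts: Qs = (P − 39) + 224.
Solving gives Q = 253 with buyers paying £68 and suppliers receiving £29 (the £39 wedge).
Burden on buyers: £13; on suppliers: £26. (They sum to £39.)

Buyers bear £13 per bag; suppliers bear £26 per bag.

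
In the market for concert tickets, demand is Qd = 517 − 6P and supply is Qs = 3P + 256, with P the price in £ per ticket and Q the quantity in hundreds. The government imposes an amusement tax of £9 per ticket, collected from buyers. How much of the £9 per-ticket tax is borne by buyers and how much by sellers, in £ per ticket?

Buyers bear £3 per ticket; sellers bear £6 per ticket.

Without the tax, 517 − 6P = 3P + 256 gives 9P = 261, so P* = £29 and Q* = 343.
With the tax collected from buyers, demand (in seller-price terms) shifts: Qd = 517 − 6(P + 9).
New equilibrium: buyers pay £32, sellers receive £23, Q = 325. (Wedge: Pb − Ps = 9.)
Burden on buyers: £3; on sellers: £6. (They sum to £9.)
The less price-elastic side of the market bears the larger share of a per-unit tax.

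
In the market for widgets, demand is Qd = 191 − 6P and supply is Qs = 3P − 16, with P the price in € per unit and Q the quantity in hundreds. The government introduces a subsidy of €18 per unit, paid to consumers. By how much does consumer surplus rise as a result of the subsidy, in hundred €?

Before the subsidy: set 191 − 6P = 3P − 16 → P* = €23, Q* = 53.
With a per-unit subsidy paid to consumers, each effectively pays P − 18, so demand becomes Qd = 191 − 6(P − 18).
Solving gives Q = 89 with consumers paying €17 and suppliers receiving €35 (the €18 wedge).
ΔCS is the trapezoid between Q = 89 and Q = 53 of height €6: ½ · (53 + 89) · 6 = €426.

Consumer surplus rises by €426 hundred.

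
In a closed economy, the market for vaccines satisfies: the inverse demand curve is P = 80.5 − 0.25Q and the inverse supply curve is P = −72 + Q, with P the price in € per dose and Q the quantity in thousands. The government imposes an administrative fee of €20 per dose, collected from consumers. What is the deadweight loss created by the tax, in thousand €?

Rewrite in direct form: Qd = 322 − 4P and Qs = P + 72.
Without the tax, 322 − 4P = P + 72 gives 5P = 250, so P* = €50 and Q* = 122.
With the tax collected from consumers, demand (in seller-price terms) shifts: Qd = 322 − 4(P + 20).
Solving gives Q = 106 with consumers paying €54 and sellers receiving €34 (the €20 wedge).
Quantity falls by |ΔQ| = |122 − 106| = 16.
DWL = ½ · t · |ΔQ| = ½ · 20 · 16 = €160.

Deadweight loss = €160 thousand.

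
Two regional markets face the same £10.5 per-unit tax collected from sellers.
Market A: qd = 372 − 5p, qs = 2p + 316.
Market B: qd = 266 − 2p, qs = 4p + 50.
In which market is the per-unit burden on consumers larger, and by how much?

Market A: pre-tax p* = £8, q* = 332; post-tax q = 317; per-unit burden on consumers = £3.
Market B: pre-tax p* = £36, q* = 194; post-tax q = 180; per-unit burden on consumers = £7.
Difference: £3 vs £7 → market B is larger by £4.

Market B, by £4.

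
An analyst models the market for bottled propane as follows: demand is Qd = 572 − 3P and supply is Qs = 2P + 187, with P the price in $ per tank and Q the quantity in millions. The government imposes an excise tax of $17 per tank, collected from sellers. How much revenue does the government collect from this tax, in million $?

Before the tax: set 572 − 3P = 2P + 187 → P* = $77, Q* = 341.
With the tax collected from sellers, supply shifts: Qs = 2(P − 17) + 187.
New equilibrium: consumers pay $83.8, sellers receive $66.8, Q = 320.6. (Wedge: Pb − Ps = 17.)
Revenue = t · Q = 17 · 320.6 = $5450.2.

Tax revenue = $5450.2 million.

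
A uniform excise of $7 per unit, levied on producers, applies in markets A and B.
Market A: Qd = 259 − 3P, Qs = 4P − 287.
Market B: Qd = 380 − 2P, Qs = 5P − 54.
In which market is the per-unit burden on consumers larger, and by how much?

Market B, by $1.

Market A: pre-tax P* = $78, Q* = 25; post-tax Q = 13; per-unit burden on consumers = $4.
Market B: pre-tax P* = $62, Q* = 256; post-tax Q = 246; per-unit burden on consumers = $5.
Difference: $4 vs $5 → market B is larger by $1.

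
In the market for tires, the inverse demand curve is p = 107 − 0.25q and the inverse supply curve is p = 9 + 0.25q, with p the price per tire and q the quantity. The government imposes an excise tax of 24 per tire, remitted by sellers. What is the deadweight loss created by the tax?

Deadweight loss = 576.

Inverting to q(p) form: qd = 428 − 4p; qs = 4p − 36.
Without the tax, 428 − 4p = 4p − 36 gives 8p = 464, so p* = 58 and q* = 196.
With the tax collected from sellers, supply shifts: qs = 4(p − 24) − 36.
New equilibrium: consumers pay 70, sellers receive 46, q = 148. (Wedge: pb − ps = 24.)
Quantity falls by |ΔQ| = |196 − 148| = 48.
DWL = ½ · t · |ΔQ| = ½ · 24 · 48 = 576.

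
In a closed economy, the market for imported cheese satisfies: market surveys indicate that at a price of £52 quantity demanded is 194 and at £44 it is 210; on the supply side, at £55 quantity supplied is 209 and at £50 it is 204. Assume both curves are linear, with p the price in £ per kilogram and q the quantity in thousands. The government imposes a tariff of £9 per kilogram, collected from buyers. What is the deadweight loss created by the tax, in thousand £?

Deadweight loss = £27 thousand.

Demand slope: (210 − 194)/(44 − 52) = -2, so qd = 298 − 2p.
Supply slope: (204 − 209)/(50 − 55) = 1, so qs = p + 154.
Without the tax, 298 − 2p = p + 154 gives 3p = 144, so p* = £48 and q* = 202.
With the tax collected from buyers, demand (in seller-price terms) shifts: qd = 298 − 2(p + 9).
New equilibrium: buyers pay £51, producers receive £42, q = 196. (Wedge: pb − ps = 9.)
Quantity falls by |ΔQ| = |202 − 196| = 6.
DWL = ½ · t · |ΔQ| = ½ · 9 · 6 = £27.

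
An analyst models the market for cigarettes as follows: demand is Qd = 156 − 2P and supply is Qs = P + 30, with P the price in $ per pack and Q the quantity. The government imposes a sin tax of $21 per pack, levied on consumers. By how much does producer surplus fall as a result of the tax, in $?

Producer surplus falls by $910.

Before the tax: set 156 − 2P = P + 30 → P* = $42, Q* = 72.
With the tax collected from consumers, demand (in seller-price terms) shifts: Qd = 156 − 2(P + 21).
New equilibrium: consumers pay $49, suppliers receive $28, Q = 58. (Wedge: Pb − Ps = 21.)
ΔPS is the trapezoid between Q = 58 and Q = 72 of height $14: ½ · (72 + 58) · 14 = $910.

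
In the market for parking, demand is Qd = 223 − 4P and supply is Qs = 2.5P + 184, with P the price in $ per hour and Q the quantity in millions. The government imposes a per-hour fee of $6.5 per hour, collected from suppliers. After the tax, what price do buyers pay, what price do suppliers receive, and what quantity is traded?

Without the tax, 223 − 4P = 2.5P + 184 gives 6.5P = 39, so P* = $6 and Q* = 199.
With the tax collected from suppliers, supply shifts: Qs = 2.5(P − 6.5) + 184.
Solving gives Q = 189 with buyers paying $8.5 and suppliers receiving $2 (the $6.5 wedge).
The less price-elastic side of the market bears the larger share of a per-unit tax.

Buyers pay $8.5; suppliers receive $2; quantity = 189.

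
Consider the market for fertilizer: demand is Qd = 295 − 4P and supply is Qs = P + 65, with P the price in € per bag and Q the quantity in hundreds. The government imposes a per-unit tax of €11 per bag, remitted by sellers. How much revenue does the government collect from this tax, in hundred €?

Without the tax, 295 − 4P = P + 65 gives 5P = 230, so P* = €46 and Q* = 111.
With the tax collected from sellers, supply shifts: Qs = (P − 11) + 65.
Solving gives Q = 102.2 with buyers paying €48.2 and sellers receiving €37.2 (the €11 wedge).
Revenue = t · Q = 11 · 102.2 = €1124.2.

Tax revenue = €1124.2 hundred.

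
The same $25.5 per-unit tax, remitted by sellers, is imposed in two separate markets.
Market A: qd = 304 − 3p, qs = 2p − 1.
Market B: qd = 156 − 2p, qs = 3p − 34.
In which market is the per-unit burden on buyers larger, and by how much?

Market B, by $5.1.

Market A: pre-tax p* = $61, q* = 121; post-tax q = 90.4; per-unit burden on buyers = $10.2.
Market B: pre-tax p* = $38, q* = 80; post-tax q = 49.4; per-unit burden on buyers = $15.3.
Difference: $10.2 vs $15.3 → market B is larger by $5.1.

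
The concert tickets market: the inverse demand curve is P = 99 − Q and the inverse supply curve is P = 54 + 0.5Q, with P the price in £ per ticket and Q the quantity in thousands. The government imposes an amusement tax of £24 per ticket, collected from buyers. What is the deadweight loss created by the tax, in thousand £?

Rewrite in direct form: Qd = 99 − P and Qs = 2P − 108.
Without the tax, 99 − P = 2P − 108 gives 3P = 207, so P* = £69 and Q* = 30.
With the tax collected from buyers, demand (in seller-price terms) shifts: Qd = 99 − (P + 24).
Solving gives Q = 14 with buyers paying £85 and sellers receiving £61 (the £24 wedge).
Quantity falls by |ΔQ| = |30 − 14| = 16.
DWL = ½ · t · |ΔQ| = ½ · 24 · 16 = £192.

Deadweight loss = £192 thousand.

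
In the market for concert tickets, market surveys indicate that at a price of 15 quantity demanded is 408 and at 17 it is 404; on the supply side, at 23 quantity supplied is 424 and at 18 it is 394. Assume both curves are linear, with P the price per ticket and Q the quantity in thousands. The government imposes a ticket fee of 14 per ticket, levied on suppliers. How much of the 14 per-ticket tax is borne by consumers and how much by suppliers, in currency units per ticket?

Demand slope: (404 − 408)/(17 − 15) = -2, so Qd = 438 − 2P.
Supply slope: (394 − 424)/(18 − 23) = 6, so Qs = 6P + 286.
Before the tax: set 438 − 2P = 6P + 286 → P* = 19, Q* = 400.
With the tax collected from suppliers, supply shifts: Qs = 6(P − 14) + 286.
Solving gives Q = 379 with consumers paying 29.5 and suppliers receiving 15.5 (the 14 wedge).
Burden on consumers: 10.5; on suppliers: 3.5. (They sum to 14.)
The less price-elastic side of the market bears the larger share of a per-unit tax.

Consumers bear 10.5 per ticket; suppliers bear 3.5 per ticket.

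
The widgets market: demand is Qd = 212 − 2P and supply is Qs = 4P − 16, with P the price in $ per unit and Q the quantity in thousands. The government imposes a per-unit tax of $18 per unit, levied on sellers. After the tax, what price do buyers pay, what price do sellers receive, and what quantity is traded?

Buyers pay $50; sellers receive $32; quantity = 112.

Before the tax: set 212 − 2P = 4P − 16 → P* = $38, Q* = 136.
With the tax collected from sellers, supply shifts: Qs = 4(P − 18) − 16.
New equilibrium: buyers pay $50, sellers receive $32, Q = 112. (Wedge: Pb − Ps = 18.)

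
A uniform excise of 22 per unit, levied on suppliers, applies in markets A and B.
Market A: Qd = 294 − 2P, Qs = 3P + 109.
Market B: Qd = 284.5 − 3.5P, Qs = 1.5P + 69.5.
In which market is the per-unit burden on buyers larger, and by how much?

Market A: pre-tax P* = 37, Q* = 220; post-tax Q = 193.6; per-unit burden on buyers = 13.2.
Market B: pre-tax P* = 43, Q* = 134; post-tax Q = 110.9; per-unit burden on buyers = 6.6.
Difference: 13.2 vs 6.6 → market A is larger by 6.6.

Market A, by 6.6.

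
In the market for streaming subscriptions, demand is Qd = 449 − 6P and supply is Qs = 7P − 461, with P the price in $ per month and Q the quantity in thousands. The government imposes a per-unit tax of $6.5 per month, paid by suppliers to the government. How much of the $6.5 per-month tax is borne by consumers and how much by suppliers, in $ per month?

Consumers bear $3.5 per month; suppliers bear $3 per month.

Without the tax, 449 − 6P = 7P − 461 gives 13P = 910, so P* = $70 and Q* = 29.
With the tax collected from suppliers, supply shifts: Qs = 7(P − 6.5) − 461.
New equilibrium: consumers pay $73.5, suppliers receive $67, Q = 8. (Wedge: Pb − Ps = 6.5.)
Burden on consumers: $3.5; on suppliers: $3. (They sum to $6.5.)
The less price-elastic side of the market bears the larger share of a per-unit tax.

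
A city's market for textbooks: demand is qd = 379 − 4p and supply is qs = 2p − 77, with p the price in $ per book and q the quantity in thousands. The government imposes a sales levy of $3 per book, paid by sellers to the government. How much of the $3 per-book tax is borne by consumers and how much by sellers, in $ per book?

Without the tax, 379 − 4p = 2p − 77 gives 6p = 456, so p* = $76 and q* = 75.
With the tax collected from sellers, supply shifts: qs = 2(p − 3) − 77.
Solving gives q = 71 with consumers paying $77 and sellers receiving $74 (the $3 wedge).
Burden on consumers: $1; on sellers: $2. (They sum to $3.)
The less price-elastic side of the market bears the larger share of a per-unit tax.

Consumers bear $1 per book; sellers bear $2 per book.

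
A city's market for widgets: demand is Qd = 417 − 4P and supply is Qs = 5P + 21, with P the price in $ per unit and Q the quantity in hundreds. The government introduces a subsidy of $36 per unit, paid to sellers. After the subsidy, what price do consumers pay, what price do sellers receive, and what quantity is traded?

Consumers pay $24; sellers receive $60; quantity = 321.

Without the subsidy, 417 − 4P = 5P + 21 gives 9P = 396, so P* = $44 and Q* = 241.
With a per-unit subsidy paid to sellers, each receives P + 36 per unit sold, so supply becomes Qs = 5(P + 36) + 21.
New equilibrium: consumers pay $24, sellers receive $60, Q = 321. (Wedge: Pb − Ps = −36.)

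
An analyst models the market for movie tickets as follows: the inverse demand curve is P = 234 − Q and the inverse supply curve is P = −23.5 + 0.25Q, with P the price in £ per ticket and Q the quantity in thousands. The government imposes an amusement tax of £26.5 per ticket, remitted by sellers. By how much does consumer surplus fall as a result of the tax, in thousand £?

Consumer surplus falls by £4142.48 thousand.

Inverting to Q(P) form: Qd = 234 − P; Qs = 4P + 94.
Without the tax, 234 − P = 4P + 94 gives 5P = 140, so P* = £28 and Q* = 206.
With the tax collected from sellers, supply shifts: Qs = 4(P − 26.5) + 94.
New equilibrium: consumers pay £49.2, sellers receive £22.7, Q = 184.8. (Wedge: Pb − Ps = 26.5.)
ΔCS is the trapezoid between Q = 184.8 and Q = 206 of height £21.2: ½ · (206 + 184.8) · 21.2 = £4142.48.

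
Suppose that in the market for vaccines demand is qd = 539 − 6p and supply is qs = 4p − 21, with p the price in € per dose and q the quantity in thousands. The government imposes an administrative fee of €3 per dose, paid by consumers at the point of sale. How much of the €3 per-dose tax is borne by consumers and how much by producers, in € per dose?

Before the tax: set 539 − 6p = 4p − 21 → p* = €56, q* = 203.
With the tax collected from consumers, demand (in seller-price terms) shifts: qd = 539 − 6(p + 3).
Solving gives q = 195.8 with consumers paying €57.2 and producers receiving €54.2 (the €3 wedge).
Burden on consumers: €1.2; on producers: €1.8. (They sum to €3.)

Consumers bear €1.2 per dose; producers bear €1.8 per dose.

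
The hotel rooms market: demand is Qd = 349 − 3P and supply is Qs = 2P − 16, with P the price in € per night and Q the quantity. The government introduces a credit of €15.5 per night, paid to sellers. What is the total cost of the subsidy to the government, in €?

Government outlay = €2303.3.

Before the subsidy: set 349 − 3P = 2P − 16 → P* = €73, Q* = 130.
With a per-unit subsidy paid to sellers, each receives P + 15.5 per unit sold, so supply becomes Qs = 2(P + 15.5) − 16.
New equilibrium: consumers pay €66.8, sellers receive €82.3, Q = 148.6. (Wedge: Pb − Ps = −15.5.)
Outlay = t · Q = 15.5 · 148.6 = €2303.3.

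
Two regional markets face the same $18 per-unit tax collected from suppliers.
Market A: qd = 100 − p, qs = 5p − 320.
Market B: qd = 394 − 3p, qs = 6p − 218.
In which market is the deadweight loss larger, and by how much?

Market A: pre-tax p* = $70, q* = 30; post-tax q = 15; deadweight loss = $135.
Market B: pre-tax p* = $68, q* = 190; post-tax q = 154; deadweight loss = $324.
Difference: $135 vs $324 → market B is larger by $189.

Market B, by $189.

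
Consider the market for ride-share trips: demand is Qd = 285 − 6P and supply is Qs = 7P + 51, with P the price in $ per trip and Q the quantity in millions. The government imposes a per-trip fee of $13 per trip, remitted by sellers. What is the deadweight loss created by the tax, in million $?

Without the tax, 285 − 6P = 7P + 51 gives 13P = 234, so P* = $18 and Q* = 177.
With the tax collected from sellers, supply shifts: Qs = 7(P − 13) + 51.
New equilibrium: buyers pay $25, sellers receive $12, Q = 135. (Wedge: Pb − Ps = 13.)
Quantity falls by |ΔQ| = |177 − 135| = 42.
DWL = ½ · t · |ΔQ| = ½ · 13 · 42 = $273.

Deadweight loss = $273 million.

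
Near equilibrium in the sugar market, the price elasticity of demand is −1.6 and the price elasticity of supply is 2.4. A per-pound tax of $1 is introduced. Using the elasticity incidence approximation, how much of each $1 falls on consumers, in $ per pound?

Consumers bear ≈ $0.6 per pound.

Incidence ratio: consumers' share ≈ εs / (εs + |εd|) = 2.4 / (2.4 + 1.6) = 0.6.
So consumers bear ≈ 0.6 × $1 = $0.6; suppliers bear $0.4.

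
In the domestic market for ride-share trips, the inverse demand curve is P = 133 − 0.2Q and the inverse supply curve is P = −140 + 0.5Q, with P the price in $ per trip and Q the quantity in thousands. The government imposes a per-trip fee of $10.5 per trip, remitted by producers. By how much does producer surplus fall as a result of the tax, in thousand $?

Producer surplus falls by $2868.75 thousand.

Inverting to Q(P) form: Qd = 665 − 5P; Qs = 2P + 280.
Without the tax, 665 − 5P = 2P + 280 gives 7P = 385, so P* = $55 and Q* = 390.
With the tax collected from producers, supply shifts: Qs = 2(P − 10.5) + 280.
Solving gives Q = 375 with consumers paying $58 and producers receiving $47.5 (the $10.5 wedge).
ΔPS is the trapezoid between Q = 375 and Q = 390 of height $7.5: ½ · (390 + 375) · 7.5 = $2868.75.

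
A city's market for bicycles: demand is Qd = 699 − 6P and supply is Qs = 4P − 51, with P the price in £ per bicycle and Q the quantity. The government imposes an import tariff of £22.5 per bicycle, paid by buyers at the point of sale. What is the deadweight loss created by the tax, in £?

Deadweight loss = £607.5.

Before the tax: set 699 − 6P = 4P − 51 → P* = £75, Q* = 249.
With the tax collected from buyers, demand (in seller-price terms) shifts: Qd = 699 − 6(P + 22.5).
Solving gives Q = 195 with buyers paying £84 and sellers receiving £61.5 (the £22.5 wedge).
Quantity falls by |ΔQ| = |249 − 195| = 54.
DWL = ½ · t · |ΔQ| = ½ · 22.5 · 54 = £607.5.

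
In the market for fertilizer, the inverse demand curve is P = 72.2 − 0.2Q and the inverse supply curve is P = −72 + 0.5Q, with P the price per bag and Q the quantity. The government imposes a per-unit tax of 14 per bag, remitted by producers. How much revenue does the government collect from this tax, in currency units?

Rewrite in direct form: Qd = 361 − 5P and Qs = 2P + 144.
Before the tax: set 361 − 5P = 2P + 144 → P* = 31, Q* = 206.
With the tax collected from producers, supply shifts: Qs = 2(P − 14) + 144.
Solving gives Q = 186 with consumers paying 35 and producers receiving 21 (the 14 wedge).
Revenue = t · Q = 14 · 186 = 2604.

Tax revenue = 2604.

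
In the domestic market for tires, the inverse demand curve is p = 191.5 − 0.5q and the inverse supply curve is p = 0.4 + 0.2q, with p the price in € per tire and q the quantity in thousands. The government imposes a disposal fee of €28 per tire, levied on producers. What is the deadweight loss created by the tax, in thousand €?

Rewrite in direct form: qd = 383 − 2p and qs = 5p − 2.
Before the tax: set 383 − 2p = 5p − 2 → p* = €55, q* = 273.
With the tax collected from producers, supply shifts: qs = 5(p − 28) − 2.
New equilibrium: consumers pay €75, producers receive €47, q = 233. (Wedge: pb − ps = 28.)
Quantity falls by |ΔQ| = |273 − 233| = 40.
DWL = ½ · t · |ΔQ| = ½ · 28 · 40 = €560.

Deadweight loss = €560 thousand.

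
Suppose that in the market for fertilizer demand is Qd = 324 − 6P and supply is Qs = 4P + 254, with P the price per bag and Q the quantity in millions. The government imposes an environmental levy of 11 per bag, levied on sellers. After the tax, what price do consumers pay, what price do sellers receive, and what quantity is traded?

Without the tax, 324 − 6P = 4P + 254 gives 10P = 70, so P* = 7 and Q* = 282.
With the tax collected from sellers, supply shifts: Qs = 4(P − 11) + 254.
Solving gives Q = 255.6 with consumers paying 11.4 and sellers receiving 0.4 (the 11 wedge).

Consumers pay 11.4; sellers receive 0.4; quantity = 255.6.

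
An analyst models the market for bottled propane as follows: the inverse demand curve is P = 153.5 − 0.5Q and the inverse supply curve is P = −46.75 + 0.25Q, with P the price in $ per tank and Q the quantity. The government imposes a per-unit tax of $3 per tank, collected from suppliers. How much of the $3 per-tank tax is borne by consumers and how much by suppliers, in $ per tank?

Rewrite in direct form: Qd = 307 − 2P and Qs = 4P + 187.
Without the tax, 307 − 2P = 4P + 187 gives 6P = 120, so P* = $20 and Q* = 267.
With the tax collected from suppliers, supply shifts: Qs = 4(P − 3) + 187.
Solving gives Q = 263 with consumers paying $22 and suppliers receiving $19 (the $3 wedge).
Burden on consumers: $2; on suppliers: $1. (They sum to $3.)

Consumers bear $2 per tank; suppliers bear $1 per tank.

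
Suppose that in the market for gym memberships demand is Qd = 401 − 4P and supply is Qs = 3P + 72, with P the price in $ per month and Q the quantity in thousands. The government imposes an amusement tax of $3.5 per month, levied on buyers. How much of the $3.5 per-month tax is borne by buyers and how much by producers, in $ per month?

Buyers bear $1.5 per month; producers bear $2 per month.

Before the tax: set 401 − 4P = 3P + 72 → P* = $47, Q* = 213.
With the tax collected from buyers, demand (in seller-price terms) shifts: Qd = 401 − 4(P + 3.5).
Solving gives Q = 207 with buyers paying $48.5 and producers receiving $45 (the $3.5 wedge).
Burden on buyers: $1.5; on producers: $2. (They sum to $3.5.)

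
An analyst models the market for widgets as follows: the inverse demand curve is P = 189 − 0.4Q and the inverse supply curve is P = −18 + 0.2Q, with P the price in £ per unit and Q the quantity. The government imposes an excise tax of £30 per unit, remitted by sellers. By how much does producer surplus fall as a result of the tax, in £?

Producer surplus falls by £3200.

Inverting to Q(P) form: Qd = 472.5 − 2.5P; Qs = 5P + 90.
Without the tax, 472.5 − 2.5P = 5P + 90 gives 7.5P = 382.5, so P* = £51 and Q* = 345.
With the tax collected from sellers, supply shifts: Qs = 5(P − 30) + 90.
New equilibrium: buyers pay £71, sellers receive £41, Q = 295. (Wedge: Pb − Ps = 30.)
ΔPS is the trapezoid between Q = 295 and Q = 345 of height £10: ½ · (345 + 295) · 10 = £3200.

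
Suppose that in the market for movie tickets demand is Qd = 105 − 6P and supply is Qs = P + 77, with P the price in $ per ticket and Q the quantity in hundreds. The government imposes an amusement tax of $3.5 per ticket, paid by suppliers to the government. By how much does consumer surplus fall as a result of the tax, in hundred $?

Without the tax, 105 − 6P = P + 77 gives 7P = 28, so P* = $4 and Q* = 81.
With the tax collected from suppliers, supply shifts: Qs = (P − 3.5) + 77.
New equilibrium: consumers pay $4.5, suppliers receive $1, Q = 78. (Wedge: Pb − Ps = 3.5.)
ΔCS is the trapezoid between Q = 78 and Q = 81 of height $0.5: ½ · (81 + 78) · 0.5 = $39.75.

Consumer surplus falls by $39.75 hundred.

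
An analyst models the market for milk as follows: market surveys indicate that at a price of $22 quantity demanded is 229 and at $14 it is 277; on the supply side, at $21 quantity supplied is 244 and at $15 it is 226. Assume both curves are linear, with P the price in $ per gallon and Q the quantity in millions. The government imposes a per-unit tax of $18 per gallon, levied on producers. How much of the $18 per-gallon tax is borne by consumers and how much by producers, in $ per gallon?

Demand slope: (277 − 229)/(14 − 22) = -6, so Qd = 361 − 6P.
Supply slope: (226 − 244)/(15 − 21) = 3, so Qs = 3P + 181.
Without the tax, 361 − 6P = 3P + 181 gives 9P = 180, so P* = $20 and Q* = 241.
With the tax collected from producers, supply shifts: Qs = 3(P − 18) + 181.
New equilibrium: consumers pay $26, producers receive $8, Q = 205. (Wedge: Pb − Ps = 18.)
Burden on consumers: $6; on producers: $12. (They sum to $18.)

Consumers bear $6 per gallon; producers bear $12 per gallon.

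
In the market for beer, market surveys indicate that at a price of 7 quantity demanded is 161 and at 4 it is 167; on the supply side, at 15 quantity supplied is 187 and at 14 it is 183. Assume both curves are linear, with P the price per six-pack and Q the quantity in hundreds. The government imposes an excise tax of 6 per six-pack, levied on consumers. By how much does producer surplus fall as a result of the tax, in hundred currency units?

Demand slope: (167 − 161)/(4 − 7) = -2, so Qd = 175 − 2P.
Supply slope: (183 − 187)/(14 − 15) = 4, so Qs = 4P + 127.
Before the tax: set 175 − 2P = 4P + 127 → P* = 8, Q* = 159.
With the tax collected from consumers, demand (in seller-price terms) shifts: Qd = 175 − 2(P + 6).
New equilibrium: consumers pay 12, suppliers receive 6, Q = 151. (Wedge: Pb − Ps = 6.)
ΔPS is the trapezoid between Q = 151 and Q = 159 of height 2: ½ · (159 + 151) · 2 = 310.

Producer surplus falls by 310 hundred.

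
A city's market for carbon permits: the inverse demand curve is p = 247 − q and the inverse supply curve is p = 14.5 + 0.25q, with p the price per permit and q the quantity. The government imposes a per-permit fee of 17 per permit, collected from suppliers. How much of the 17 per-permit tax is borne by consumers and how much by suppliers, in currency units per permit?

Consumers bear 13.6 per permit; suppliers bear 3.4 per permit.

Inverting to q(p) form: qd = 247 − p; qs = 4p − 58.
Before the tax: set 247 − p = 4p − 58 → p* = 61, q* = 186.
With the tax collected from suppliers, supply shifts: qs = 4(p − 17) − 58.
Solving gives q = 172.4 with consumers paying 74.6 and suppliers receiving 57.6 (the 17 wedge).
Burden on consumers: 13.6; on suppliers: 3.4. (They sum to 17.)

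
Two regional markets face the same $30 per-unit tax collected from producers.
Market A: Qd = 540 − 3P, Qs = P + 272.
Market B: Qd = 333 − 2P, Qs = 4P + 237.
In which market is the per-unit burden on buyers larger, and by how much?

Market A: pre-tax P* = $67, Q* = 339; post-tax Q = 316.5; per-unit burden on buyers = $7.5.
Market B: pre-tax P* = $16, Q* = 301; post-tax Q = 261; per-unit burden on buyers = $20.
Difference: $7.5 vs $20 → market B is larger by $12.5.

Market B, by $12.5.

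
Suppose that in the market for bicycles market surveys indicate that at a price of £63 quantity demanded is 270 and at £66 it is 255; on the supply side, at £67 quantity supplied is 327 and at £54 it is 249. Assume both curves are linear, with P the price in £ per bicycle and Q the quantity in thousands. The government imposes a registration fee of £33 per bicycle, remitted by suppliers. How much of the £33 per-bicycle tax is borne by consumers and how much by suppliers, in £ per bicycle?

Consumers bear £18 per bicycle; suppliers bear £15 per bicycle.

Demand slope: (255 − 270)/(66 − 63) = -5, so Qd = 585 − 5P.
Supply slope: (249 − 327)/(54 − 67) = 6, so Qs = 6P − 75.
Without the tax, 585 − 5P = 6P − 75 gives 11P = 660, so P* = £60 and Q* = 285.
With the tax collected from suppliers, supply shifts: Qs = 6(P − 33) − 75.
Solving gives Q = 195 with consumers paying £78 and suppliers receiving £45 (the £33 wedge).
Burden on consumers: £18; on suppliers: £15. (They sum to £33.)
The less price-elastic side of the market bears the larger share of a per-unit tax.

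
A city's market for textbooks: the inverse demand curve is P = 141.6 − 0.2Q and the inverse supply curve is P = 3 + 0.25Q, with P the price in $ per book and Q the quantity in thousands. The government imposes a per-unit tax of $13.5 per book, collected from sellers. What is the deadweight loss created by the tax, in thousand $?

Deadweight loss = $202.5 thousand.

Inverting to Q(P) form: Qd = 708 − 5P; Qs = 4P − 12.
Before the tax: set 708 − 5P = 4P − 12 → P* = $80, Q* = 308.
With the tax collected from sellers, supply shifts: Qs = 4(P − 13.5) − 12.
Solving gives Q = 278 with consumers paying $86 and sellers receiving $72.5 (the $13.5 wedge).
Quantity falls by |ΔQ| = |308 − 278| = 30.
DWL = ½ · t · |ΔQ| = ½ · 13.5 · 30 = $202.5.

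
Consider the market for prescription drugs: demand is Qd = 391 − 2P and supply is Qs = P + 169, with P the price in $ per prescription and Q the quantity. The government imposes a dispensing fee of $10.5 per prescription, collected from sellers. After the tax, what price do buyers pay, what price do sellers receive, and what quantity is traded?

Without the tax, 391 − 2P = P + 169 gives 3P = 222, so P* = $74 and Q* = 243.
With the tax collected from sellers, supply shifts: Qs = (P − 10.5) + 169.
New equilibrium: buyers pay $77.5, sellers receive $67, Q = 236. (Wedge: Pb − Ps = 10.5.)
The less price-elastic side of the market bears the larger share of a per-unit tax.

Buyers pay $77.5; sellers receive $67; quantity = 236.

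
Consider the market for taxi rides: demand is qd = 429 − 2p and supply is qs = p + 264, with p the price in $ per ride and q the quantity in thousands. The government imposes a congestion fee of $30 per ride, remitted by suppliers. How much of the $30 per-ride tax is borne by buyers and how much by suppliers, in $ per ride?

Without the tax, 429 − 2p = p + 264 gives 3p = 165, so p* = $55 and q* = 319.
With the tax collected from suppliers, supply shifts: qs = (p − 30) + 264.
Solving gives q = 299 with buyers paying $65 and suppliers receiving $35 (the $30 wedge).
Burden on buyers: $10; on suppliers: $20. (They sum to $30.)
The less price-elastic side of the market bears the larger share of a per-unit tax.

Buyers bear $10 per ride; suppliers bear $20 per ride.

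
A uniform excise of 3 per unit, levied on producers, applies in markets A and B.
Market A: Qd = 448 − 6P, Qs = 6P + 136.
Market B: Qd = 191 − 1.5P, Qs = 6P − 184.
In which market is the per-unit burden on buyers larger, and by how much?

Market A: pre-tax P* = 26, Q* = 292; post-tax Q = 283; per-unit burden on buyers = 1.5.
Market B: pre-tax P* = 50, Q* = 116; post-tax Q = 112.4; per-unit burden on buyers = 2.4.
Difference: 1.5 vs 2.4 → market B is larger by 0.9.

Market B, by 0.9.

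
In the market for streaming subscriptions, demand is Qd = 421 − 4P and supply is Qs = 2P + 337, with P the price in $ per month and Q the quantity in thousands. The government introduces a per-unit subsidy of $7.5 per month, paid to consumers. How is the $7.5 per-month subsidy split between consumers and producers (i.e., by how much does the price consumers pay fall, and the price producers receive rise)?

Before the subsidy: set 421 − 4P = 2P + 337 → P* = $14, Q* = 365.
With a per-unit subsidy paid to consumers, each effectively pays P − 7.5, so demand becomes Qd = 421 − 4(P − 7.5).
New equilibrium: consumers pay $11.5, producers receive $19, Q = 375. (Wedge: Pb − Ps = −7.5.)
Gain to consumers: $2.5; to producers: $5. (They sum to $7.5.)

Consumers gain $2.5 per month; producers gain $5 per month.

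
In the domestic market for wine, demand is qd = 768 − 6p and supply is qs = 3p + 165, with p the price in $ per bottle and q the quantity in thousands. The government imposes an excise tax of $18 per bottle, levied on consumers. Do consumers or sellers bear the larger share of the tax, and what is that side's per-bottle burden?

Sellers bear the larger share: $12 per bottle.

Without the tax, 768 − 6p = 3p + 165 gives 9p = 603, so p* = $67 and q* = 366.
With the tax collected from consumers, demand (in seller-price terms) shifts: qd = 768 − 6(p + 18).
Solving gives q = 330 with consumers paying $73 and sellers receiving $55 (the $18 wedge).
Per-bottle burden: consumers $6, sellers $12.
Sellers take the larger share because supply is less price-elastic here (demand slope 6 vs supply slope 3).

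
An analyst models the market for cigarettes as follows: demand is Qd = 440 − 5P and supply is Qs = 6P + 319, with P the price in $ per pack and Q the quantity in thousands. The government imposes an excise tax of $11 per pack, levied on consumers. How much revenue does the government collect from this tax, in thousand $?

Tax revenue = $3905 thousand.

Before the tax: set 440 − 5P = 6P + 319 → P* = $11, Q* = 385.
With the tax collected from consumers, demand (in seller-price terms) shifts: Qd = 440 − 5(P + 11).
New equilibrium: consumers pay $17, producers receive $6, Q = 355. (Wedge: Pb − Ps = 11.)
Revenue = t · Q = 11 · 355 = $3905.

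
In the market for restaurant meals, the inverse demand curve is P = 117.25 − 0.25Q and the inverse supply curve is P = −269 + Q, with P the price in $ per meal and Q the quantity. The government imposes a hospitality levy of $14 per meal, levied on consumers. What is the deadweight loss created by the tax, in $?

Deadweight loss = $78.4.

Rewrite in direct form: Qd = 469 − 4P and Qs = P + 269.
Without the tax, 469 − 4P = P + 269 gives 5P = 200, so P* = $40 and Q* = 309.
With the tax collected from consumers, demand (in seller-price terms) shifts: Qd = 469 − 4(P + 14).
Solving gives Q = 297.8 with consumers paying $42.8 and producers receiving $28.8 (the $14 wedge).
Quantity falls by |ΔQ| = |309 − 297.8| = 11.2.
DWL = ½ · t · |ΔQ| = ½ · 14 · 11.2 = $78.4.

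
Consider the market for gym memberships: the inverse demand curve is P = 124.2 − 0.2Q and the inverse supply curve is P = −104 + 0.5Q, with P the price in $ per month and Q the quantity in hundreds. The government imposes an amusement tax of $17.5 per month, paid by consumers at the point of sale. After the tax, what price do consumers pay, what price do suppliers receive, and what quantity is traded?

Consumers pay $64; suppliers receive $46.5; quantity = 301.

Rewrite in direct form: Qd = 621 − 5P and Qs = 2P + 208.
Before the tax: set 621 − 5P = 2P + 208 → P* = $59, Q* = 326.
With the tax collected from consumers, demand (in seller-price terms) shifts: Qd = 621 − 5(P + 17.5).
New equilibrium: consumers pay $64, suppliers receive $46.5, Q = 301. (Wedge: Pb − Ps = 17.5.)
The less price-elastic side of the market bears the larger share of a per-unit tax.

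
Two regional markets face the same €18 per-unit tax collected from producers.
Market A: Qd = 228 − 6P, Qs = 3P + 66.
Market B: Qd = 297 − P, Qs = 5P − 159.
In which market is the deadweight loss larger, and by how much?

Market A, by €189.

Market A: pre-tax P* = €18, Q* = 120; post-tax Q = 84; deadweight loss = €324.
Market B: pre-tax P* = €76, Q* = 221; post-tax Q = 206; deadweight loss = €135.
Difference: €324 vs €135 → market A is larger by €189.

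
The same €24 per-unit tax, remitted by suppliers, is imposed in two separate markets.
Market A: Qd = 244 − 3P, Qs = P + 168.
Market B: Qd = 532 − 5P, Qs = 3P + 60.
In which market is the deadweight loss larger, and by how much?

Market A: pre-tax P* = €19, Q* = 187; post-tax Q = 169; deadweight loss = €216.
Market B: pre-tax P* = €59, Q* = 237; post-tax Q = 192; deadweight loss = €540.
Difference: €216 vs €540 → market B is larger by €324.

Market B, by €324.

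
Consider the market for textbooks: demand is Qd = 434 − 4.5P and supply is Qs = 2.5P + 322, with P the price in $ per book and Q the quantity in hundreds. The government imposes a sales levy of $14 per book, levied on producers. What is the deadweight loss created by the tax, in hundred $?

Deadweight loss = $157.5 hundred.

Without the tax, 434 − 4.5P = 2.5P + 322 gives 7P = 112, so P* = $16 and Q* = 362.
With the tax collected from producers, supply shifts: Qs = 2.5(P − 14) + 322.
New equilibrium: consumers pay $21, producers receive $7, Q = 339.5. (Wedge: Pb − Ps = 14.)
Quantity falls by |ΔQ| = |362 − 339.5| = 22.5.
DWL = ½ · t · |ΔQ| = ½ · 14 · 22.5 = $157.5.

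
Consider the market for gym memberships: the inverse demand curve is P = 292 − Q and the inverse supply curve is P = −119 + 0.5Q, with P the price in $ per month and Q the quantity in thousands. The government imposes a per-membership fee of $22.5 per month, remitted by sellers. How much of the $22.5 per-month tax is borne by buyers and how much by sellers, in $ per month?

Buyers bear $15 per month; sellers bear $7.5 per month.

Inverting to Q(P) form: Qd = 292 − P; Qs = 2P + 238.
Without the tax, 292 − P = 2P + 238 gives 3P = 54, so P* = $18 and Q* = 274.
With the tax collected from sellers, supply shifts: Qs = 2(P − 22.5) + 238.
New equilibrium: buyers pay $33, sellers receive $10.5, Q = 259. (Wedge: Pb − Ps = 22.5.)
Burden on buyers: $15; on sellers: $7.5. (They sum to $22.5.)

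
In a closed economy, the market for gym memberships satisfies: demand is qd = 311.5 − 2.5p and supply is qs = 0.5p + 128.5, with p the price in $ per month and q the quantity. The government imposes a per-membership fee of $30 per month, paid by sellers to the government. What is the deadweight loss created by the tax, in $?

Deadweight loss = $187.5.

Before the tax: set 311.5 − 2.5p = 0.5p + 128.5 → p* = $61, q* = 159.
With the tax collected from sellers, supply shifts: qs = 0.5(p − 30) + 128.5.
Solving gives q = 146.5 with buyers paying $66 and sellers receiving $36 (the $30 wedge).
Quantity falls by |ΔQ| = |159 − 146.5| = 12.5.
DWL = ½ · t · |ΔQ| = ½ · 30 · 12.5 = $187.5.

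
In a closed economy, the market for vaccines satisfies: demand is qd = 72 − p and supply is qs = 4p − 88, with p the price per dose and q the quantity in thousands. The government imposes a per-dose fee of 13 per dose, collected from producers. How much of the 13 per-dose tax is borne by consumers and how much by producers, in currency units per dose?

Consumers bear 10.4 per dose; producers bear 2.6 per dose.

Without the tax, 72 − p = 4p − 88 gives 5p = 160, so p* = 32 and q* = 40.
With the tax collected from producers, supply shifts: qs = 4(p − 13) − 88.
New equilibrium: consumers pay 42.4, producers receive 29.4, q = 29.6. (Wedge: pb − ps = 13.)
Burden on consumers: 10.4; on producers: 2.6. (They sum to 13.)
The less price-elastic side of the market bears the larger share of a per-unit tax.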